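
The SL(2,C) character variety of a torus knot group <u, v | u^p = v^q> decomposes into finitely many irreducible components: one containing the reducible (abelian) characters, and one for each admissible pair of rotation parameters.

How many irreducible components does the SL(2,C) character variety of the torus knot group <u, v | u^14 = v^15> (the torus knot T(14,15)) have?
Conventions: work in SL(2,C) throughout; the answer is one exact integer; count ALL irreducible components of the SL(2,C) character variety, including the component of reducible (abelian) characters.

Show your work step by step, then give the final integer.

92

For T(14,15): irreducibility forces the central element u^14 = v^15 to one of +I, -I.
So on each irreducible component the traces are pinned: tr(u) = 2*cos(pi*alpha/14) with 1 <= alpha <= 13, tr(v) = 2*cos(pi*beta/15) with 1 <= beta <= 14.
The two central values (-1)^alpha I and (-1)^beta I must be the same matrix, so alpha and beta share a parity.
Counting: 7 odd alphas x 7 odd betas + 6 even alphas x 7 even betas = 49 + 42 = 91.
Total: 91 irreducible-character components + 1 reducible (abelian) component = 92.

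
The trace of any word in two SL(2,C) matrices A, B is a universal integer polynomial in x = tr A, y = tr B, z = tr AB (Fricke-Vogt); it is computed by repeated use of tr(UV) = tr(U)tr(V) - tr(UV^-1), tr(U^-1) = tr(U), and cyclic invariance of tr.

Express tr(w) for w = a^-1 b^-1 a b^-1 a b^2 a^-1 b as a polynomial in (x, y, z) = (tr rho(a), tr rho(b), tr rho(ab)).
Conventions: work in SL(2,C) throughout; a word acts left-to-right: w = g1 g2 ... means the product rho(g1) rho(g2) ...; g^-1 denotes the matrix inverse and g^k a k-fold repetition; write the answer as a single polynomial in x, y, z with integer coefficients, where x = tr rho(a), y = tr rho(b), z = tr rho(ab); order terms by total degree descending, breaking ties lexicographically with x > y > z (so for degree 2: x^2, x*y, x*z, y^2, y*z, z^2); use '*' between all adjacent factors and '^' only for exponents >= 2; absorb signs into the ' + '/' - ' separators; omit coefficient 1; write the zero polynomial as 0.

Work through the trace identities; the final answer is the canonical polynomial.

tr(a^2 b) = tr(a) * tr(b a) - tr(b) = x*z - y
tr(a^2) = tr(a) * tr(a) - tr(1) = x^2 - 2
tr(a^2 b^2) = tr(b) * tr(a^2 b) - tr(a^2) = x*y*z - x^2 - y^2 + 2
tr(a b^2) = tr(b) * tr(a b) - tr(a) = y*z - x
tr(a^3 b^2) = tr(a) * tr(a b^2 a) - tr(a b^2) = x^2*y*z - x^3 - x*y^2 - y*z + 3*x
tr(a^3 b) = tr(a) * tr(b a^2) - tr(b a) = x^2*z - x*y - z
tr(a^2 b^3 a) = tr(b) * tr(a^3 b^2) - tr(a^3 b) = x^2*y^2*z - x^3*y - x*y^3 - x^2*z - y^2*z + 4*x*y + z
tr(a b a b) = tr(a b) * tr(a b) - tr(1) = z^2 - 2
tr(b^2 a b a) = tr(b) * tr(a b a b) - tr(a b a) = y*z^2 - x*z - y
tr(b^2 a b) = tr(b) * tr(a b^2) - tr(a b) = y^2*z - x*y - z
tr(b a b a^2 b) = tr(a) * tr(b^2 a b a) - tr(b^2 a b) = x*y*z^2 - x^2*z - y^2*z + z
tr(b a b a^2) = tr(a) * tr(b a b a) - tr(b a b) = x*z^2 - y*z - x
tr(a^2 b^3 a b) = tr(b) * tr(b a b a^2 b) - tr(b a b a^2) = x*y^2*z^2 - x^2*y*z - y^3*z - x*z^2 + 2*y*z + x
tr(b^-1 a^2 b^3 a) = tr(a^2 b^3 a) * tr(b) - tr(a^2 b^3 a b) = x^2*y^3*z - x^3*y^2 - x*y^4 - x*y^2*z^2 + 4*x*y^2 + x*z^2 - y*z - x
tr(a b^3 a^-1 b^-1 a) = tr(b^-1 a^2 b^3) * tr(a) - tr(b^-1 a^2 b^3 a) = -x^2*y^3*z + x^3*y^2 + x*y^4 + x*y^2*z^2 + x^2*y*z - x^3 - 5*x*y^2 - x*z^2 + y*z + 3*x
tr(b a b^3) = tr(b) * tr(b^2 a b) - tr(b^2 a) = y^3*z - x*y^2 - 2*y*z + x
tr(b^2 a b a b) = tr(b) * tr(b a b a b) - tr(b a b a) = y^2*z^2 - x*y*z - y^2 - z^2 + 2
tr(b a b a b^3) = tr(b) * tr(b^2 a b a b) - tr(b^2 a b a) = y^3*z^2 - x*y^2*z - y^3 - 2*y*z^2 + x*z + 3*y
tr(a b a b a b) = tr(b a) * tr(b a b a) - tr(b^-1 a^-1) = z^3 - 3*z
tr(a b a b a b^2) = tr(b) * tr(a b a b a b) - tr(a b a b a) = y*z^3 - x*z^2 - 2*y*z + x
tr(b a b a b^3 a) = tr(b) * tr(a b a b a b^2) - tr(a b a b a b) = y^2*z^3 - x*y*z^2 - 2*y^2*z - z^3 + x*y + 3*z
tr(a b a b^3 a^-1 b) = tr(b a b a b^3) * tr(a) - tr(b a b a b^3 a) = x*y^3*z^2 - x^2*y^2*z - y^2*z^3 - x*y^3 - x*y*z^2 + x^2*z + 2*y^2*z + z^3 + 2*x*y - 3*z
tr(a b^3 a^-1 b^-1 a b) = tr(a b a b^3 a^-1) * tr(b) - tr(a b a b^3 a^-1 b) = -x*y^3*z^2 + x^2*y^2*z + y^4*z + y^2*z^3 + x*y*z^2 - x^2*z - 4*y^2*z - z^3 - x*y + 3*z
tr(b a^-1 b^-1 a b^-1 a b^2) = tr(a b^3 a^-1 b^-1 a) * tr(b) - tr(a b^3 a^-1 b^-1 a b) = -x^2*y^4*z + x^3*y^3 + x*y^5 + 2*x*y^3*z^2 - y^4*z - y^2*z^3 - x^3*y - 5*x*y^3 - 2*x*y*z^2 + x^2*z + 5*y^2*z + z^3 + 4*x*y - 3*z
tr(a b^2 a b^2 a) = tr(b) * tr(a^2 b^2 a b) - tr(a^2 b^2 a) = x*y^2*z^2 - 2*x^2*y*z - y^3*z + x^3 + x*y^2 + 2*y*z - 3*x
tr(a b^2 a b^2 a b) = tr(b) * tr(a b^2 a b a b) - tr(a b^2 a b a) = y^2*z^3 - 2*x*y*z^2 + x^2*z - y^2*z + x*y - z
tr(b a b^-1 a b^2 a b) = tr(a b^2 a b^2 a) * tr(b) - tr(a b^2 a b^2 a b) = x*y^3*z^2 - 2*x^2*y^2*z - y^4*z - y^2*z^3 + x^3*y + x*y^3 + 2*x*y*z^2 - x^2*z + 3*y^2*z - 4*x*y + z
tr(a b^2 a b a b a) = tr(a) * tr(b^2 a b a b a) - tr(b^2 a b a b) = x*y*z^3 - x^2*z^2 - y^2*z^2 - x*y*z + x^2 + y^2 + z^2 - 2
tr(a b a b a b a b) = tr(b a) * tr(b a b a b a) - tr(b^-1 a^-1 b^-1 a^-1) = z^4 - 4*z^2 + 2
tr(a b a b a b a) = tr(a) * tr(b a b a b a) - tr(b a b a b) = x*z^3 - y*z^2 - 2*x*z + y
tr(a b^2 a b a b a b) = tr(b) * tr(a b a b a b a b) - tr(a b a b a b a) = y*z^4 - x*z^3 - 3*y*z^2 + 2*x*z + y
tr(b a b^-1 a b^2 a b a) = tr(a b^2 a b a b a) * tr(b) - tr(a b^2 a b a b a b) = x*y^2*z^3 - x^2*y*z^2 - y^3*z^2 - y*z^4 - x*y^2*z + x*z^3 + x^2*y + y^3 + 4*y*z^2 - 2*x*z - 3*y
tr(a b^-1 a b^2 a b a^-1 b) = tr(b a b^-1 a b^2 a b) * tr(a) - tr(b a b^-1 a b^2 a b a) = x^2*y^3*z^2 - 2*x^3*y^2*z - x*y^4*z - 2*x*y^2*z^3 + x^4*y + x^2*y^3 + 3*x^2*y*z^2 + y^3*z^2 + y*z^4 - x^3*z + 4*x*y^2*z - x*z^3 - 5*x^2*y - y^3 - 4*y*z^2 + 3*x*z + 3*y
tr(b a^-1 b^-1 a b^-1 a b^2 a) = tr(a b^-1 a b^2 a b a^-1) * tr(b) - tr(a b^-1 a b^2 a b a^-1 b) = -x^2*y^3*z^2 + 2*x^3*y^2*z + x*y^4*z + 2*x*y^2*z^3 - x^4*y - x^2*y^3 - 3*x^2*y*z^2 - y^3*z^2 - y*z^4 + x^3*z - 3*x*y^2*z + x*z^3 + 4*x^2*y + 4*y*z^2 - 3*x*z - y
tr(a^-1 b^-1 a b^-1 a b^2 a^-1 b) = tr(b a^-1 b^-1 a b^-1 a b^2) * tr(a) - tr(b a^-1 b^-1 a b^-1 a b^2 a) = -x^3*y^4*z + x^4*y^3 + x^2*y^5 + 3*x^2*y^3*z^2 - 2*x^3*y^2*z - 2*x*y^4*z - 3*x*y^2*z^3 - 4*x^2*y^3 + x^2*y*z^2 + y^3*z^2 + y*z^4 + 8*x*y^2*z - 4*y*z^2 + y

-x^3*y^4*z + x^4*y^3 + x^2*y^5 + 3*x^2*y^3*z^2 - 2*x^3*y^2*z - 2*x*y^4*z - 3*x*y^2*z^3 - 4*x^2*y^3 + x^2*y*z^2 + y^3*z^2 + y*z^4 + 8*x*y^2*z - 4*y*z^2 + y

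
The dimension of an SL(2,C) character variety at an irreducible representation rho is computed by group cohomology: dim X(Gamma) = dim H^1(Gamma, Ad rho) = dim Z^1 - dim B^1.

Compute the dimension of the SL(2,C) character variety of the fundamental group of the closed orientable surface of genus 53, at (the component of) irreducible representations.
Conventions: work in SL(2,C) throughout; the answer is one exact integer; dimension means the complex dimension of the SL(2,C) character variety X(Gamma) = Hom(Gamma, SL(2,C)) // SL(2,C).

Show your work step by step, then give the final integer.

312

Gamma = pi_1(Sigma_53) = < a_1, b_1, ..., a_53, b_53 | prod [a_i, b_i] > has 2g = 106 generators and 1 relator.
Before the relator condition, cocycle space has dim 3*106 = 318.
H^2 = coker(d_2) is dual to H^0 = 0 at irreducible rho (Poincare duality), so d_2 is onto: dim Z^1 = 315.
As always at irreducible rho, dim B^1 = 3.
dim X = dim H^1 = 315 - 3 = 312.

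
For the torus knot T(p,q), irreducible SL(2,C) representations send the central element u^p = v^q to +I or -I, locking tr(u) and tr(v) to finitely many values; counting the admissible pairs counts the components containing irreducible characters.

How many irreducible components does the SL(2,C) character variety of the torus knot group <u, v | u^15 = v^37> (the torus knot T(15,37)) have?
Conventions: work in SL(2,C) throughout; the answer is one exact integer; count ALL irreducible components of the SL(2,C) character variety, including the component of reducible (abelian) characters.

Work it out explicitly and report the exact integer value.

In the torus knot group T(15,37), u^15 = v^37 is central, so an irreducible representation sends it to +I or -I (Schur).
On an irreducible component, tr(u) is locked at 2*cos(pi*alpha/15) for some alpha in 1..14, and tr(v) at 2*cos(pi*beta/37) for some beta in 1..36.
The two central values (-1)^alpha I and (-1)^beta I must be the same matrix, so alpha and beta share a parity.
Counting: 7 odd alphas x 18 odd betas + 7 even alphas x 18 even betas = 126 + 126 = 252.
components with irreducible characters: 252; plus the single component of reducible (abelian) characters: total 253.

253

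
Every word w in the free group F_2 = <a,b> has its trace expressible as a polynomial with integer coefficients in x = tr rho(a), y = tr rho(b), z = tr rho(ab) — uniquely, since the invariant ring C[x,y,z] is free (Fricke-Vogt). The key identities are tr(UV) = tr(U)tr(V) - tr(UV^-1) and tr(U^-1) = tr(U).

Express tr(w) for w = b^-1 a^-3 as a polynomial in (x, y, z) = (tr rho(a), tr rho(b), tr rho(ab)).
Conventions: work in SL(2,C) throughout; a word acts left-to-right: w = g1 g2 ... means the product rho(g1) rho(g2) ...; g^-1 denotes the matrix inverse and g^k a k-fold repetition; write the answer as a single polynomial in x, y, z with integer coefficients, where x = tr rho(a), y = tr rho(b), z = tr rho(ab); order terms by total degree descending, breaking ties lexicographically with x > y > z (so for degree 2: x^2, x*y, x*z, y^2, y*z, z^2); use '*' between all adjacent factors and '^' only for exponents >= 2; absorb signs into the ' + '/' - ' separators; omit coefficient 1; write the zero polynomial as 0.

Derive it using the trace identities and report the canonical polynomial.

apply: trace(b^-1) = trace(b) = y
use: trace(b^-1 a) = trace(a)*trace(b) - trace(a b)   [inverse elimination on b] = x*y - z
apply: trace(a^-1 b^-1) = trace(b^-1)*trace(a) - trace(b^-1 a)   [inverse elimination on a] = z
apply: trace(a^-1 b^-1 a^-1) = trace(a^-1 b^-1)*trace(a) - trace(a^-1 b^-1 a)   [inverse elimination on a] = x*z - y
use: trace(b^-1 a^-3) = trace(a^-1 b^-1 a^-1)*trace(a) - trace(a^-1 b^-1)   [inverse elimination on a] = x^2*z - x*y - z

x^2*z - x*y - z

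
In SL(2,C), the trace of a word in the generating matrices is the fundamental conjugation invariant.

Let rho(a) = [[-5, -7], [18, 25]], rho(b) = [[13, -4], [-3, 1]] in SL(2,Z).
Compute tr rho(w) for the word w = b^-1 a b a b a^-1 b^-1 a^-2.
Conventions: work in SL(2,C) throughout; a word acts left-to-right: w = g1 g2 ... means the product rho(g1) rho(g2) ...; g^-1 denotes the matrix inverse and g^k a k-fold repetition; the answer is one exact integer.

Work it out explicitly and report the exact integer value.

rho(b^-1) = [[1, 4], [3, 13]]
... * rho(a) = [[-5, -7], [18, 25]]  ->  [[67, 93], [219, 304]]
... * rho(b) = [[13, -4], [-3, 1]]  ->  [[592, -175], [1935, -572]]
... * rho(a) = [[-5, -7], [18, 25]]  ->  [[-6110, -8519], [-19971, -27845]]
... * rho(b) = [[13, -4], [-3, 1]]  ->  [[-53873, 15921], [-176088, 52039]]
... * rho(a^-1) = [[25, 7], [-18, -5]]  ->  [[-1633403, -456716], [-5338902, -1492811]]
... * rho(b^-1) = [[1, 4], [3, 13]]  ->  [[-3003551, -12470920], [-9817335, -40762151]]
... * rho(a^-1) = [[25, 7], [-18, -5]]  ->  [[149387785, 41329743], [488285343, 135089410]]
... * rho(a^-1) = [[25, 7], [-18, -5]]  ->  [[2990759251, 839065780], [9775524195, 2742550351]]
tr = 2990759251 + 2742550351 = 5733309602

5733309602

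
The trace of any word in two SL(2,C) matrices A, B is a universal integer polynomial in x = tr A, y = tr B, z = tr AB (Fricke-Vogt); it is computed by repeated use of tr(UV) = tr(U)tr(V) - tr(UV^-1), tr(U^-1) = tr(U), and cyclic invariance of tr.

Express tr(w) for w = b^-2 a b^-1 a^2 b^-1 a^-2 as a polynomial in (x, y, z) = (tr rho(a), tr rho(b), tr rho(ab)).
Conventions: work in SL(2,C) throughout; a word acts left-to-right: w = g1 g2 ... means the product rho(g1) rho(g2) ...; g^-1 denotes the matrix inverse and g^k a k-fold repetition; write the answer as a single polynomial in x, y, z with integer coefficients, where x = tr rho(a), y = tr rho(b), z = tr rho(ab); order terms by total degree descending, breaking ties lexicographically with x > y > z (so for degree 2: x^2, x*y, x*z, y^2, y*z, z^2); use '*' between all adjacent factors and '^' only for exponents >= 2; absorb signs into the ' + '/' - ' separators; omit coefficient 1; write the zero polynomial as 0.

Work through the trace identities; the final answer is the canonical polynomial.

tr(a^2) = tr(a) * tr(a) - tr(1)  (reduce the a square) = x^2 - 2
tr(a^2 b) = tr(a) * tr(b a) - tr(b)  (reduce the a square) = x*z - y
use: tr(b^-1 a^2) = tr(a^2) * tr(b) - tr(a^2 b)  (eliminate b^-1) = x^2*y - x*z - y
tr(b^-1 a^2 b^-1) = tr(b^-1 a^2) * tr(b) - tr(b^-1 a^2 b)  (eliminate b^-1) = x^2*y^2 - x*y*z - x^2 - y^2 + 2
use: tr(b^2 a) = tr(b) * tr(a b) - tr(a)  (reduce the b square) = y*z - x
tr(b^2) = tr(b) * tr(b) - tr(1)  (reduce the b square) = y^2 - 2
apply: tr(a b^2 a) = tr(a) * tr(b^2 a) - tr(b^2)  (reduce the a square) = x*y*z - x^2 - y^2 + 2
use: tr(b a^3 b) = tr(a) * tr(a b^2 a) - tr(a b^2)  (reduce the a square) = x^2*y*z - x^3 - x*y^2 - y*z + 3*x
apply: tr(b a b a) = tr(b a) * tr(b a) - tr(1)  (split on b) = z^2 - 2
use: tr(a b a b a) = tr(a) * tr(b a b a) - tr(b a b)  (reduce the a square) = x*z^2 - y*z - x
apply: tr(b a^3 b a) = tr(a) * tr(a b a b a) - tr(a b a b)  (reduce the a square) = x^2*z^2 - x*y*z - x^2 - z^2 + 2
apply: tr(a^-1 b a^3 b) = tr(b a^3 b) * tr(a) - tr(b a^3 b a)  (eliminate a^-1) = x^3*y*z - x^4 - x^2*y^2 - x^2*z^2 + 4*x^2 + z^2 - 2
use: tr(a^2 b^-1 a^-1 b a) = tr(a^-1 b a^3) * tr(b) - tr(a^-1 b a^3 b)  (eliminate b^-1) = -x^3*y*z + x^4 + x^2*y^2 + x^2*z^2 + x*y*z - 4*x^2 - y^2 - z^2 + 2
tr(a b a^2) = tr(a) * tr(b a^2) - tr(b a)  (reduce the a square) = x^2*z - x*y - z
apply: tr(b a b a^2 b) = tr(b) * tr(a b a^2 b) - tr(a b a^2)  (reduce the b square) = x*y*z^2 - x^2*z - y^2*z + z
tr(b a b a b a) = tr(b a b a) * tr(b a) - tr(a b)  (split on b) = z^3 - 3*z
apply: tr(b a b a b) = tr(b) * tr(a b a b) - tr(a b a)  (reduce the b square) = y*z^2 - x*z - y
use: tr(b a b a^2 b a) = tr(a) * tr(b a b a b a) - tr(b a b a b)  (reduce the a square) = x*z^3 - y*z^2 - 2*x*z + y
use: tr(a^-1 b a b a^2 b) = tr(b a b a^2 b) * tr(a) - tr(b a b a^2 b a)  (eliminate a^-1) = x^2*y*z^2 - x^3*z - x*y^2*z - x*z^3 + y*z^2 + 3*x*z - y
use: tr(a^2 b^-1 a^-1 b a b) = tr(a^-1 b a b a^2) * tr(b) - tr(a^-1 b a b a^2 b)  (eliminate b^-1) = -x^2*y*z^2 + x^3*z + x*y^2*z + x*z^3 - 3*x*z - y
use: tr(a b^-1 a^2 b^-1 a^-1 b) = tr(a^2 b^-1 a^-1 b a) * tr(b) - tr(a^2 b^-1 a^-1 b a b)  (eliminate b^-1) = -x^3*y^2*z + x^4*y + x^2*y^3 + 2*x^2*y*z^2 - x^3*z - x*z^3 - 4*x^2*y - y^3 - y*z^2 + 3*x*z + 3*y
tr(b^-1 a b^-1 a^2 b^-1 a^-1) = tr(a b^-1 a^2 b^-1 a^-1) * tr(b) - tr(a b^-1 a^2 b^-1 a^-1 b)  (eliminate b^-1) = x^3*y^2*z - x^4*y - 2*x^2*y*z^2 + x^3*z - x*y^2*z + x*z^3 + 3*x^2*y + y*z^2 - 3*x*z - y
tr(a^3) = tr(a) * tr(a^2) - tr(a)  (reduce the a square) = x^3 - 3*x
tr(a b^-1 a^2) = tr(a^3) * tr(b) - tr(a^3 b)  (eliminate b^-1) = x^3*y - x^2*z - 2*x*y + z
use: tr(a b^-1 a^2 b) = tr(a^2 b a) * tr(b) - tr(a^2 b a b)  (eliminate b^-1) = x^2*y*z - x*y^2 - x*z^2 + x
tr(a b^-1 a^2 b^-1) = tr(a b^-1 a^2) * tr(b) - tr(a b^-1 a^2 b)  (eliminate b^-1) = x^3*y^2 - 2*x^2*y*z - x*y^2 + x*z^2 + y*z - x
apply: tr(b^-1 a b^-1 a^2 b^-1) = tr(a b^-1 a^2 b^-1) * tr(b) - tr(a b^-1 a^2)  (eliminate b^-1) = x^3*y^3 - 2*x^2*y^2*z - x^3*y - x*y^3 + x*y*z^2 + x^2*z + y^2*z + x*y - z
use: tr(b^-1 a b^-1 a^2 b^-1 a^-2) = tr(b^-1 a b^-1 a^2 b^-1 a^-1) * tr(a) - tr(b^-1 a b^-1 a^2 b^-1)  (eliminate a^-1) = x^4*y^2*z - x^5*y - x^3*y^3 - 2*x^3*y*z^2 + x^4*z + x^2*y^2*z + x^2*z^3 + 4*x^3*y + x*y^3 - 4*x^2*z - y^2*z - 2*x*y + z
apply: tr(a b^-1) = tr(a) * tr(b) - tr(a b)  (eliminate b^-1) = x*y - z
tr(b a^2 b^-1 a) = tr(a b a^2) * tr(b) - tr(a b a^2 b)  (eliminate b^-1) = x^2*y*z - x*y^2 - x*z^2 + x
apply: tr(a^2 b^-1 a^-1 b) = tr(b a^2 b^-1) * tr(a) - tr(b a^2 b^-1 a)  (eliminate a^-1) = -x^2*y*z + x^3 + x*y^2 + x*z^2 - 3*x
apply: tr(b^-1 a^2 b^-1 a^-1) = tr(a^2 b^-1 a^-1) * tr(b) - tr(a^2 b^-1 a^-1 b)  (eliminate b^-1) = x^2*y*z - x^3 - x*z^2 - y*z + 3*x
tr(b^-2 a b^-1 a^2 b^-1 a^-2) = tr(b^-1 a b^-1 a^2 b^-1 a^-2) * tr(b) - tr(b^-1 a b^-1 a^2 b^-1 a^-2 b)  (eliminate b^-1) = x^4*y^3*z - x^5*y^2 - x^3*y^4 - 2*x^3*y^2*z^2 + x^4*y*z + x^2*y^3*z + x^2*y*z^3 + 4*x^3*y^2 + x*y^4 - 5*x^2*y*z - y^3*z + x^3 - 2*x*y^2 + x*z^2 + 2*y*z - 3*x

x^4*y^3*z - x^5*y^2 - x^3*y^4 - 2*x^3*y^2*z^2 + x^4*y*z + x^2*y^3*z + x^2*y*z^3 + 4*x^3*y^2 + x*y^4 - 5*x^2*y*z - y^3*z + x^3 - 2*x*y^2 + x*z^2 + 2*y*z - 3*x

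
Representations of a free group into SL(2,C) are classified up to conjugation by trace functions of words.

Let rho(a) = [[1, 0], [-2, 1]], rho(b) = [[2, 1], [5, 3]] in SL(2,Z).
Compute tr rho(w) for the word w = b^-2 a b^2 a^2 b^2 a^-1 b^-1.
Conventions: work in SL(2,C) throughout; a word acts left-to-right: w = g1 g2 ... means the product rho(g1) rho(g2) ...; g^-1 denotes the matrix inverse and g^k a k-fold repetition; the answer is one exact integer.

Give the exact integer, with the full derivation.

rho(b^-1) = [[3, -1], [-5, 2]]
... * rho(b^-1) = [[3, -1], [-5, 2]]  ->  [[14, -5], [-25, 9]]
... * rho(a) = [[1, 0], [-2, 1]]  ->  [[24, -5], [-43, 9]]
... * rho(b) = [[2, 1], [5, 3]]  ->  [[23, 9], [-41, -16]]
... * rho(b) = [[2, 1], [5, 3]]  ->  [[91, 50], [-162, -89]]
... * rho(a) = [[1, 0], [-2, 1]]  ->  [[-9, 50], [16, -89]]
... * rho(a) = [[1, 0], [-2, 1]]  ->  [[-109, 50], [194, -89]]
... * rho(b) = [[2, 1], [5, 3]]  ->  [[32, 41], [-57, -73]]
... * rho(b) = [[2, 1], [5, 3]]  ->  [[269, 155], [-479, -276]]
... * rho(a^-1) = [[1, 0], [2, 1]]  ->  [[579, 155], [-1031, -276]]
... * rho(b^-1) = [[3, -1], [-5, 2]]  ->  [[962, -269], [-1713, 479]]
tr = 962 + 479 = 1441

1441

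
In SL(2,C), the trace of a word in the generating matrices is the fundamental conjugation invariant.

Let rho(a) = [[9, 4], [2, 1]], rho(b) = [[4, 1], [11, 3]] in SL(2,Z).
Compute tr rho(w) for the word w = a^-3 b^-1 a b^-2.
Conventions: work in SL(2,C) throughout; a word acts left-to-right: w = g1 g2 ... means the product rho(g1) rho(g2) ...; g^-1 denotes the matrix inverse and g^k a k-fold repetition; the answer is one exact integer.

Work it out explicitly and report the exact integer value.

-944282

rho(a^-1) = [[1, -4], [-2, 9]]
... * rho(a^-1) = [[1, -4], [-2, 9]]  ->  [[9, -40], [-20, 89]]
... * rho(a^-1) = [[1, -4], [-2, 9]]  ->  [[89, -396], [-198, 881]]
... * rho(b^-1) = [[3, -1], [-11, 4]]  ->  [[4623, -1673], [-10285, 3722]]
... * rho(a) = [[9, 4], [2, 1]]  ->  [[38261, 16819], [-85121, -37418]]
... * rho(b^-1) = [[3, -1], [-11, 4]]  ->  [[-70226, 29015], [156235, -64551]]
... * rho(b^-1) = [[3, -1], [-11, 4]]  ->  [[-529843, 186286], [1178766, -414439]]
tr = -529843 + -414439 = -944282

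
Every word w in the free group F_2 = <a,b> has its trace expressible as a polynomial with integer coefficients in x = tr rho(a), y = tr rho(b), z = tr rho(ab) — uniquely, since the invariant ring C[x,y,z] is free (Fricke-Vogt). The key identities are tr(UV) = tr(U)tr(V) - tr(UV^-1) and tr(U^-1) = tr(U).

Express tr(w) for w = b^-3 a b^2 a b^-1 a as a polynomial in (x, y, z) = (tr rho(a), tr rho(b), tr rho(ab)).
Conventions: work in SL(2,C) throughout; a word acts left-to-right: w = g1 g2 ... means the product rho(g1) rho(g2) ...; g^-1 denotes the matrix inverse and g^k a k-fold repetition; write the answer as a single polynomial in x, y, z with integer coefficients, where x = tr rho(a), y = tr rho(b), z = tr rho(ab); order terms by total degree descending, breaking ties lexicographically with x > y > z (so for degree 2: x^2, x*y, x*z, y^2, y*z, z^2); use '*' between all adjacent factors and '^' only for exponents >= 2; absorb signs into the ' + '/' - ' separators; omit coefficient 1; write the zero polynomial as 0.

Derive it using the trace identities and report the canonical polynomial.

x^2*y^5*z - x^3*y^4 - x*y^6 - 2*x*y^4*z^2 + y^5*z + y^3*z^3 + 2*x^3*y^2 + 5*x*y^4 + 2*x*y^2*z^2 - 3*x^2*y*z - 5*y^3*z - y*z^3 - 5*x*y^2 + x*z^2 + 5*y*z - x

tr(a^2 b) = tr(a) tr(b a) - tr(b)   [square of a] = x*z - y
apply: tr(a^2) = tr(a) tr(a) - tr(1)   [square of a] = x^2 - 2
tr(b^2 a^2) = tr(b) tr(a^2 b) - tr(a^2)   [square of b] = x*y*z - x^2 - y^2 + 2
apply: tr(b^2 a) = tr(b) tr(a b) - tr(a)   [square of b] = y*z - x
use: tr(a b^2 a^2) = tr(a) tr(b^2 a^2) - tr(b^2 a)   [square of a] = x^2*y*z - x^3 - x*y^2 - y*z + 3*x
use: tr(a b a b) = tr(b a) tr(b a) - tr(1)   [split at a repeated b] = z^2 - 2
use: tr(b a b^2 a) = tr(b) tr(a b a b) - tr(a b a)   [square of b] = y*z^2 - x*z - y
tr(b a b^2) = tr(b) tr(a b^2) - tr(a b)   [square of b] = y^2*z - x*y - z
tr(a b^2 a^2 b) = tr(a) tr(b a b^2 a) - tr(b a b^2)   [square of a] = x*y*z^2 - x^2*z - y^2*z + z
tr(b^-1 a b^2 a^2) = tr(a b^2 a^2) tr(b) - tr(a b^2 a^2 b)   [inverse elimination on b] = x^2*y^2*z - x^3*y - x*y^3 - x*y*z^2 + x^2*z + 3*x*y - z
apply: tr(a b^-2 a b^2 a) = tr(b^-1 a b^2 a^2) tr(b) - tr(b^-1 a b^2 a^2 b)   [inverse elimination on b] = x^2*y^3*z - x^3*y^2 - x*y^4 - x*y^2*z^2 + x^3 + 4*x*y^2 - 3*x
apply: tr(a b a^2 b) = tr(a) tr(b a b a) - tr(b a b)   [square of a] = x*z^2 - y*z - x
tr(a b a^2) = tr(a) tr(b a^2) - tr(b a)   [square of a] = x^2*z - x*y - z
apply: tr(a b^2 a b a) = tr(b) tr(a b a^2 b) - tr(a b a^2)   [square of b] = x*y*z^2 - x^2*z - y^2*z + z
use: tr(a b a b a b) = tr(b a b a) tr(b a) - tr(a b)   [split at a repeated b] = z^3 - 3*z
tr(a b^2 a b a b) = tr(b) tr(a b a b a b) - tr(a b a b a)   [square of b] = y*z^3 - x*z^2 - 2*y*z + x
tr(a b^2 a b a b^-1) = tr(a b^2 a b a) tr(b) - tr(a b^2 a b a b)   [inverse elimination on b] = x*y^2*z^2 - x^2*y*z - y^3*z - y*z^3 + x*z^2 + 3*y*z - x
tr(a b^-2 a b^2 a b) = tr(a b^2 a b a b^-1) tr(b) - tr(a b^2 a b a)   [inverse elimination on b] = x*y^3*z^2 - x^2*y^2*z - y^4*z - y^2*z^3 + x^2*z + 4*y^2*z - x*y - z
apply: tr(a b^2 a b^-1 a b^-2) = tr(a b^-2 a b^2 a) tr(b) - tr(a b^-2 a b^2 a b)   [inverse elimination on b] = x^2*y^4*z - x^3*y^3 - x*y^5 - 2*x*y^3*z^2 + x^2*y^2*z + y^4*z + y^2*z^3 + x^3*y + 4*x*y^3 - x^2*z - 4*y^2*z - 2*x*y + z
tr(a b^2 a b^-1 a b^-1) = tr(a b^-1 a b^2 a) tr(b) - tr(a b^-1 a b^2 a b)   [inverse elimination on b] = x^2*y^3*z - x^3*y^2 - x*y^4 - 2*x*y^2*z^2 + 2*x^2*y*z + y^3*z + y*z^3 + 3*x*y^2 - x*z^2 - 4*y*z + x
use: tr(b^-3 a b^2 a b^-1 a) = tr(a b^2 a b^-1 a b^-2) tr(b) - tr(a b^2 a b^-1 a b^-1)   [inverse elimination on b] = x^2*y^5*z - x^3*y^4 - x*y^6 - 2*x*y^4*z^2 + y^5*z + y^3*z^3 + 2*x^3*y^2 + 5*x*y^4 + 2*x*y^2*z^2 - 3*x^2*y*z - 5*y^3*z - y*z^3 - 5*x*y^2 + x*z^2 + 5*y*z - x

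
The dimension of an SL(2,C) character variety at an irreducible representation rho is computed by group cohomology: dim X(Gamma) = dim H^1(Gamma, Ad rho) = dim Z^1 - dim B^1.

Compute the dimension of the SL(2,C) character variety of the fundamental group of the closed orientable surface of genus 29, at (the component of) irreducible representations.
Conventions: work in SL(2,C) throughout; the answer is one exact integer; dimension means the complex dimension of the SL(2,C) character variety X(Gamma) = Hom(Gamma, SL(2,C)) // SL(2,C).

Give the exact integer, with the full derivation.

168

The genus-29 surface group: 2g = 58 generators, one relator prod [a_i, b_i].
A cocycle assigns one sl_2 vector per generator subject to the relator condition d_2(z) = 0: dim of the unconstrained space is 3*2g = 174.
At an irreducible rho, H^2 = coker(d_2) vanishes (Poincare duality: H^2 is dual to H^0 = invariants = 0), so d_2 is surjective onto sl_2 and dim Z^1 = 174 - 3 = 171.
As always at irreducible rho, dim B^1 = 3.
dim X = dim H^1 = 171 - 3 = 168.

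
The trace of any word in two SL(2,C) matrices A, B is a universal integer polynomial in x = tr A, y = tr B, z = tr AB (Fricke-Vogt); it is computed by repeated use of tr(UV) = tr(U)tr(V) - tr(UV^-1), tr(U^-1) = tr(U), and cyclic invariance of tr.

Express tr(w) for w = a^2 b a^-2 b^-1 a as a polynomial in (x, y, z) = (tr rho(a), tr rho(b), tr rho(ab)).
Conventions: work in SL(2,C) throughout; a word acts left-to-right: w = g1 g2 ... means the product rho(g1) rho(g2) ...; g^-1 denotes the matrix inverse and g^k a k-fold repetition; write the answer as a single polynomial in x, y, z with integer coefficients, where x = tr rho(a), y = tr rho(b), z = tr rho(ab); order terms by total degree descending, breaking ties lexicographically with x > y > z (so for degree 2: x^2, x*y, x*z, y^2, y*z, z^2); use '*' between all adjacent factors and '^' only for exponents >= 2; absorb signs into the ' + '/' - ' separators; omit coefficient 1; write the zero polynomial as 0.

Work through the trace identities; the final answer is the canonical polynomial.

-x^4*y*z + x^5 + x^3*y^2 + x^3*z^2 + x^2*y*z - 5*x^3 - x*y^2 - x*z^2 + 5*x

and trace(b^2 a) = trace(b)*trace(a b) - trace(a)   [square of b] = y*z - x
trace(b^2) = trace(b)*trace(b) - trace(1)   [square of b] = y^2 - 2
trace(a b^2 a) = trace(a)*trace(b^2 a) - trace(b^2)   [square of a] = x*y*z - x^2 - y^2 + 2
next, trace(b a^3 b) = trace(a)*trace(a b^2 a) - trace(a b^2)   [square of a] = x^2*y*z - x^3 - x*y^2 - y*z + 3*x
next, trace(b a b a) = trace(a b)*trace(a b) - trace(1)   [split at a repeated a] = z^2 - 2
trace(a b a b a) = trace(a)*trace(b a b a) - trace(b a b)   [square of a] = x*z^2 - y*z - x
trace(b a^3 b a) = trace(a)*trace(a b a b a) - trace(a b a b)   [square of a] = x^2*z^2 - x*y*z - x^2 - z^2 + 2
trace(a^-1 b a^3 b) = trace(b a^3 b)*trace(a) - trace(b a^3 b a)   [inverse elimination on a] = x^3*y*z - x^4 - x^2*y^2 - x^2*z^2 + 4*x^2 + z^2 - 2
next, trace(a^3 b a^-2 b) = trace(a^-1 b a^3 b)*trace(a) - trace(a^-1 b a^3 b a)   [inverse elimination on a] = x^4*y*z - x^5 - x^3*y^2 - x^3*z^2 - x^2*y*z + 5*x^3 + x*y^2 + x*z^2 + y*z - 5*x
trace(a^2 b a^-2 b^-1 a) = trace(a^3 b a^-2)*trace(b) - trace(a^3 b a^-2 b)   [inverse elimination on b] = -x^4*y*z + x^5 + x^3*y^2 + x^3*z^2 + x^2*y*z - 5*x^3 - x*y^2 - x*z^2 + 5*x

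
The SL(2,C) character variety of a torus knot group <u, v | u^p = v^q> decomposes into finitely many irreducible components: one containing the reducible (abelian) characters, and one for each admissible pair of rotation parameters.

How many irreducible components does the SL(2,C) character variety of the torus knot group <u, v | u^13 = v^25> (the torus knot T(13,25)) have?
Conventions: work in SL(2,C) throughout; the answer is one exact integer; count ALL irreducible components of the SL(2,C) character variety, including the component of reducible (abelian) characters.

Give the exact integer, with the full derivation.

145

In the torus knot group T(13,25), u^13 = v^25 is central, so an irreducible representation sends it to +I or -I (Schur).
So on each irreducible component the traces are pinned: tr(u) = 2*cos(pi*alpha/13) with 1 <= alpha <= 12, tr(v) = 2*cos(pi*beta/25) with 1 <= beta <= 24.
The two central values (-1)^alpha I and (-1)^beta I must be the same matrix, so alpha and beta share a parity.
Counting: 6 odd alphas x 12 odd betas + 6 even alphas x 12 even betas = 72 + 72 = 144.
components with irreducible characters: 144; plus the single component of reducible (abelian) characters: total 145.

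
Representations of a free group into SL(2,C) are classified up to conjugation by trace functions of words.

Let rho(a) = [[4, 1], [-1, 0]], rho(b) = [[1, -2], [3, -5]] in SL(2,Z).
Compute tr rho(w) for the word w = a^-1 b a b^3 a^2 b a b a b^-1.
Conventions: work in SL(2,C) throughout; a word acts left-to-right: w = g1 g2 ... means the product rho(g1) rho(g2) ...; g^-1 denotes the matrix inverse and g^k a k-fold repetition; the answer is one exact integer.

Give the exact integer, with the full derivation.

rho(a^-1) = [[0, -1], [1, 4]]
... * rho(b) = [[1, -2], [3, -5]]  ->  [[-3, 5], [13, -22]]
... * rho(a) = [[4, 1], [-1, 0]]  ->  [[-17, -3], [74, 13]]
... * rho(b) = [[1, -2], [3, -5]]  ->  [[-26, 49], [113, -213]]
... * rho(b) = [[1, -2], [3, -5]]  ->  [[121, -193], [-526, 839]]
... * rho(b) = [[1, -2], [3, -5]]  ->  [[-458, 723], [1991, -3143]]
... * rho(a) = [[4, 1], [-1, 0]]  ->  [[-2555, -458], [11107, 1991]]
... * rho(a) = [[4, 1], [-1, 0]]  ->  [[-9762, -2555], [42437, 11107]]
... * rho(b) = [[1, -2], [3, -5]]  ->  [[-17427, 32299], [75758, -140409]]
... * rho(a) = [[4, 1], [-1, 0]]  ->  [[-102007, -17427], [443441, 75758]]
... * rho(b) = [[1, -2], [3, -5]]  ->  [[-154288, 291149], [670715, -1265672]]
... * rho(a) = [[4, 1], [-1, 0]]  ->  [[-908301, -154288], [3948532, 670715]]
... * rho(b^-1) = [[-5, 2], [-3, 1]]  ->  [[5004369, -1970890], [-21754805, 8567779]]
tr = 5004369 + 8567779 = 13572148

13572148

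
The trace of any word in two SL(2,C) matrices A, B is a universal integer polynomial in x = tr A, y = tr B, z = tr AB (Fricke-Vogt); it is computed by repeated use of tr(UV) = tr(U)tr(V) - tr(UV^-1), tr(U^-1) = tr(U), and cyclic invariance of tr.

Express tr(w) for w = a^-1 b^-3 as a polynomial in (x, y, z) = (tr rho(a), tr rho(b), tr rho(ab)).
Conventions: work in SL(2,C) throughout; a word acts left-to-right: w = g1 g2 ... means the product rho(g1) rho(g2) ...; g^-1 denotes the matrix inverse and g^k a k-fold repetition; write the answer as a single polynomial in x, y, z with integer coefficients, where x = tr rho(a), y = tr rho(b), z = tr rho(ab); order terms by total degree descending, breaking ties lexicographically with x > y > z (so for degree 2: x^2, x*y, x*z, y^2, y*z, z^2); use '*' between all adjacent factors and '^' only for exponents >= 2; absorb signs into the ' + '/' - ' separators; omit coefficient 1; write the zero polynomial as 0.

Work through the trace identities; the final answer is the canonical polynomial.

trace(a^-1) = trace(a) = x
apply: trace(a^-1 b) = trace(b)*trace(a) - trace(b a)   [inverse elimination on a] = x*y - z
use: trace(a^-1 b^-1) = trace(a^-1)*trace(b) - trace(a^-1 b)   [inverse elimination on b] = z
use: trace(a^-1 b^-2) = trace(a^-1 b^-1)*trace(b) - trace(a^-1)   [inverse elimination on b] = y*z - x
apply: trace(a^-1 b^-3) = trace(a^-1 b^-2)*trace(b) - trace(a^-1 b^-1)   [inverse elimination on b] = y^2*z - x*y - z

y^2*z - x*y - z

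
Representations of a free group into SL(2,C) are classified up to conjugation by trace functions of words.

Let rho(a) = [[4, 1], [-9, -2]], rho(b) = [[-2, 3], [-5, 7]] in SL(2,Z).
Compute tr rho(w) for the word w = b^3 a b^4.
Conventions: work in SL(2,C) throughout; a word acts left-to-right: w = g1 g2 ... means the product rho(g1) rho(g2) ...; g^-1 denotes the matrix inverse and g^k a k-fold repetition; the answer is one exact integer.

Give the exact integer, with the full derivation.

-688326

rho(b) = [[-2, 3], [-5, 7]]
... * rho(b) = [[-2, 3], [-5, 7]]  ->  [[-11, 15], [-25, 34]]
... * rho(b) = [[-2, 3], [-5, 7]]  ->  [[-53, 72], [-120, 163]]
... * rho(a) = [[4, 1], [-9, -2]]  ->  [[-860, -197], [-1947, -446]]
... * rho(b) = [[-2, 3], [-5, 7]]  ->  [[2705, -3959], [6124, -8963]]
... * rho(b) = [[-2, 3], [-5, 7]]  ->  [[14385, -19598], [32567, -44369]]
... * rho(b) = [[-2, 3], [-5, 7]]  ->  [[69220, -94031], [156711, -212882]]
... * rho(b) = [[-2, 3], [-5, 7]]  ->  [[331715, -450557], [750988, -1020041]]
tr = 331715 + -1020041 = -688326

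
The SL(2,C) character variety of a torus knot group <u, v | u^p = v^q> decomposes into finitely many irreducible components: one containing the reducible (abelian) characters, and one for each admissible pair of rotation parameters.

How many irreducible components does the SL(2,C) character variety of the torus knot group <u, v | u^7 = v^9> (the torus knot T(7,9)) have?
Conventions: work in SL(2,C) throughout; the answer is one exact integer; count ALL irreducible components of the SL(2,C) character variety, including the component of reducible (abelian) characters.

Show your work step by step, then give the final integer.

For T(7,9): irreducibility forces the central element u^7 = v^9 to one of +I, -I.
On an irreducible component, tr(u) is locked at 2*cos(pi*alpha/7) for some alpha in 1..6, and tr(v) at 2*cos(pi*beta/9) for some beta in 1..8.
The two central values (-1)^alpha I and (-1)^beta I must be the same matrix, so alpha and beta share a parity.
count pairs: odd alpha (3 choices) x odd beta (4), plus even alpha (3) x even beta (4): 3*4 + 3*4 = 24.
That is 24 components of irreducible characters, and with the reducible (abelian) component the total is 25.

25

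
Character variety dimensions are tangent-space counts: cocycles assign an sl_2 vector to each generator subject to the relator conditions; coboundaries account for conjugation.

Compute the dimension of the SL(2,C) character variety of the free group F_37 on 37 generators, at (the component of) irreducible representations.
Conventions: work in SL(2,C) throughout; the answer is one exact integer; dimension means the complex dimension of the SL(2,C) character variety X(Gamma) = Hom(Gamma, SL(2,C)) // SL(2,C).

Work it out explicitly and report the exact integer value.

108

The free group F_37: 37 generators, no relators.
A cocycle picks one sl_2 vector per generator freely, giving dim Z^1 = 3*37 = 111.
Irreducibility makes the coboundary map sl_2 -> Z^1 injective (trivial centralizer), so dim B^1 = 3.
Therefore dim X = 111 - 3 = 108.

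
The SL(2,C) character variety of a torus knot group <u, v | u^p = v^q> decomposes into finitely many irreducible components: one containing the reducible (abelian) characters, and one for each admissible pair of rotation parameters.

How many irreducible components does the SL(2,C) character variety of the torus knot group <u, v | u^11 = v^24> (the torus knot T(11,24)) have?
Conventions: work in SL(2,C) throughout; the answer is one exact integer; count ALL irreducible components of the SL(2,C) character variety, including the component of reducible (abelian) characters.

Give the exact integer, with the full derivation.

In the torus knot group T(11,24), u^11 = v^24 is central, so an irreducible representation sends it to +I or -I (Schur).
On an irreducible component, tr(u) is locked at 2*cos(pi*alpha/11) for some alpha in 1..10, and tr(v) at 2*cos(pi*beta/24) for some beta in 1..23.
u^11 = (-1)^alpha I and v^24 = (-1)^beta I must agree, so alpha and beta have equal parity.
Enumerate parity-matched pairs: 5*12 odd-odd plus 5*11 even-even gives 115.
Total: 115 irreducible-character components + 1 reducible (abelian) component = 116.

116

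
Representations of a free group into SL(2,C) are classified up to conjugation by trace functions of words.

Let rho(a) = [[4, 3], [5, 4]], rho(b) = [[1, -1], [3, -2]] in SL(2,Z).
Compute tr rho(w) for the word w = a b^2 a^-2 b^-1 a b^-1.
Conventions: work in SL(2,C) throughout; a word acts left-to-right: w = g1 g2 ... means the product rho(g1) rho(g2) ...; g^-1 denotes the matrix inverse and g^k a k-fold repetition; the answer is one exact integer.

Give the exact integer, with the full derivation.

3967

rho(a) = [[4, 3], [5, 4]]
... * rho(b) = [[1, -1], [3, -2]]  ->  [[13, -10], [17, -13]]
... * rho(b) = [[1, -1], [3, -2]]  ->  [[-17, 7], [-22, 9]]
... * rho(a^-1) = [[4, -3], [-5, 4]]  ->  [[-103, 79], [-133, 102]]
... * rho(a^-1) = [[4, -3], [-5, 4]]  ->  [[-807, 625], [-1042, 807]]
... * rho(b^-1) = [[-2, 1], [-3, 1]]  ->  [[-261, -182], [-337, -235]]
... * rho(a) = [[4, 3], [5, 4]]  ->  [[-1954, -1511], [-2523, -1951]]
... * rho(b^-1) = [[-2, 1], [-3, 1]]  ->  [[8441, -3465], [10899, -4474]]
tr = 8441 + -4474 = 3967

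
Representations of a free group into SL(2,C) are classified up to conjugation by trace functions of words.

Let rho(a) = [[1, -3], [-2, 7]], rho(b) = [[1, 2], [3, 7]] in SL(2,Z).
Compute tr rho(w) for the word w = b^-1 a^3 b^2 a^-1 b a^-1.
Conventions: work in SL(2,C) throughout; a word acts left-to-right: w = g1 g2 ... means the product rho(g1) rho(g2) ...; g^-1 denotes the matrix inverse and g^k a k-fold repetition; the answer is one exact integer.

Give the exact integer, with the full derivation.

rho(b^-1) = [[7, -2], [-3, 1]]
... * rho(a) = [[1, -3], [-2, 7]]  ->  [[11, -35], [-5, 16]]
... * rho(a) = [[1, -3], [-2, 7]]  ->  [[81, -278], [-37, 127]]
... * rho(a) = [[1, -3], [-2, 7]]  ->  [[637, -2189], [-291, 1000]]
... * rho(b) = [[1, 2], [3, 7]]  ->  [[-5930, -14049], [2709, 6418]]
... * rho(b) = [[1, 2], [3, 7]]  ->  [[-48077, -110203], [21963, 50344]]
... * rho(a^-1) = [[7, 3], [2, 1]]  ->  [[-556945, -254434], [254429, 116233]]
... * rho(b) = [[1, 2], [3, 7]]  ->  [[-1320247, -2894928], [603128, 1322489]]
... * rho(a^-1) = [[7, 3], [2, 1]]  ->  [[-15031585, -6855669], [6866874, 3131873]]
tr = -15031585 + 3131873 = -11899712

-11899712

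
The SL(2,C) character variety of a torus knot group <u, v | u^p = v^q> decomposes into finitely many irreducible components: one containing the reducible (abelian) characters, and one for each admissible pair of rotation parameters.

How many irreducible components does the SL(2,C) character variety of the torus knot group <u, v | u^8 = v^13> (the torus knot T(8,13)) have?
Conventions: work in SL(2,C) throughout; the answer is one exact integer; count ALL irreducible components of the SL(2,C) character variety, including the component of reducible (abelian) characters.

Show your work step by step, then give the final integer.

For T(8,13): irreducibility forces the central element u^8 = v^13 to one of +I, -I.
This locks tr(u) to 2*cos(pi*alpha/8), alpha in 1..7, and tr(v) to 2*cos(pi*beta/13), beta in 1..12, on each component of irreducible characters.
u^8 = (-1)^alpha I and v^13 = (-1)^beta I must agree, so alpha and beta have equal parity.
Enumerate parity-matched pairs: 4*6 odd-odd plus 3*6 even-even gives 42.
That is 42 components of irreducible characters, and with the reducible (abelian) component the total is 43.

43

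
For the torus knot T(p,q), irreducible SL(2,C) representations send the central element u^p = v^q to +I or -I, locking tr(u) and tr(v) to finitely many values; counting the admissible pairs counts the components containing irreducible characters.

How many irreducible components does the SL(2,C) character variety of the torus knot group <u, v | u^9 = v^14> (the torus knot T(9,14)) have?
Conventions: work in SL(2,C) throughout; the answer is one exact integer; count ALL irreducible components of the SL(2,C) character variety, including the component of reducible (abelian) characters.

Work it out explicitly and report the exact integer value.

In the torus knot group T(9,14), u^9 = v^14 is central, so an irreducible representation sends it to +I or -I (Schur).
On an irreducible component, tr(u) is locked at 2*cos(pi*alpha/9) for some alpha in 1..8, and tr(v) at 2*cos(pi*beta/14) for some beta in 1..13.
The two central values (-1)^alpha I and (-1)^beta I must be the same matrix, so alpha and beta share a parity.
Counting: 4 odd alphas x 7 odd betas + 4 even alphas x 6 even betas = 28 + 24 = 52.
components with irreducible characters: 52; plus the single component of reducible (abelian) characters: total 53.

53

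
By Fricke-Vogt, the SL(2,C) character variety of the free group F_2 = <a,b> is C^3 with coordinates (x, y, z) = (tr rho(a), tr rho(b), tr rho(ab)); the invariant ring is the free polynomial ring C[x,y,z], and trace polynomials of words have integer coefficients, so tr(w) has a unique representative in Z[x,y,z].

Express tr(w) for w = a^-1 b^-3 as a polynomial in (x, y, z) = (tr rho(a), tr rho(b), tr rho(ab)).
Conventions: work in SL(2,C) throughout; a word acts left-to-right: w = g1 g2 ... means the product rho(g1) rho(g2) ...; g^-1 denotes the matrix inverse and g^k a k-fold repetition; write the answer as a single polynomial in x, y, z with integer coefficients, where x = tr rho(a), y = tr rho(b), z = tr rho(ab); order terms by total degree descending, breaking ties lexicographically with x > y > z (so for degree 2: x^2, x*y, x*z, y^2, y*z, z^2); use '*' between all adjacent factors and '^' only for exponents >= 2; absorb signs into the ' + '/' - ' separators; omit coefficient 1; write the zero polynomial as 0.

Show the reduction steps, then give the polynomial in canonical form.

tr(b^-1) = tr(b) = y
tr(b^-2) = tr(b^-1)*tr(b) - tr(1) = y^2 - 2
tr(b^-3) = tr(b^-2)*tr(b) - tr(b^-1) = y^3 - 3*y
tr(a b^-1) = tr(a)*tr(b) - tr(a b) = x*y - z
tr(b^-2 a) = tr(a b^-1)*tr(b) - tr(a) = x*y^2 - y*z - x
tr(b^-3 a) = tr(b^-2 a)*tr(b) - tr(b^-2 a b) = x*y^3 - y^2*z - 2*x*y + z
tr(a^-1 b^-3) = tr(b^-3)*tr(a) - tr(b^-3 a) = y^2*z - x*y - z

y^2*z - x*y - z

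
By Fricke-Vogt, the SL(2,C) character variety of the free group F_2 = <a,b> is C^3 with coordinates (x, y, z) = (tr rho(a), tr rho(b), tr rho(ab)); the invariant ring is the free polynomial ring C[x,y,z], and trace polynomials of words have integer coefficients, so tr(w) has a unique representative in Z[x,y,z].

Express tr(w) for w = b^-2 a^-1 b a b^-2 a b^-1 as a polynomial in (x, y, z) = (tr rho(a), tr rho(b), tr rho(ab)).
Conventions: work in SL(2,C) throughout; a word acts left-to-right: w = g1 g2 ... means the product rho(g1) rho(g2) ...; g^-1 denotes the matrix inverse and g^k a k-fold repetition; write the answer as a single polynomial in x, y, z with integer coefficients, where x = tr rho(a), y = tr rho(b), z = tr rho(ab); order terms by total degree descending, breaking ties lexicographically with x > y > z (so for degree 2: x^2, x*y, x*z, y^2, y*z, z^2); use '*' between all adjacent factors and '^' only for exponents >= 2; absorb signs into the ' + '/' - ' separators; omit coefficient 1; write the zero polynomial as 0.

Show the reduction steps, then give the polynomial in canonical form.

-x^2*y^5*z + x^3*y^4 + x*y^6 + 2*x*y^4*z^2 + x^2*y^3*z - y^5*z - y^3*z^3 - 2*x^3*y^2 - 5*x*y^4 - 3*x*y^2*z^2 + 4*y^3*z + y*z^3 + x^3 + 6*x*y^2 + x*z^2 - 2*y*z - 3*x

tr(a^2) = tr(a)*tr(a) - tr(1) = x^2 - 2
tr(a^2 b) = tr(a)*tr(b a) - tr(b) = x*z - y
tr(a b^-1 a) = tr(a^2)*tr(b) - tr(a^2 b) = x^2*y - x*z - y
tr(a b a b) = tr(a b)*tr(a b) - tr(1) = z^2 - 2
tr(a b^-1 a b) = tr(a b a)*tr(b) - tr(a b a b) = x*y*z - y^2 - z^2 + 2
tr(a b^-1 a b^-1) = tr(a b^-1 a)*tr(b) - tr(a b^-1 a b) = x^2*y^2 - 2*x*y*z + z^2 - 2
tr(a b^-1 a b^-2) = tr(a b^-1 a b^-1)*tr(b) - tr(a b^-1 a) = x^2*y^3 - 2*x*y^2*z - x^2*y + y*z^2 + x*z - y
tr(a^2 b a) = tr(a)*tr(b a^2) - tr(b a) = x^2*z - x*y - z
tr(b a b) = tr(b)*tr(a b) - tr(a) = y*z - x
tr(a^2 b a b) = tr(a)*tr(b a b a) - tr(b a b) = x*z^2 - y*z - x
tr(a b a b^-1 a) = tr(a^2 b a)*tr(b) - tr(a^2 b a b) = x^2*y*z - x*y^2 - x*z^2 + x
tr(a b a b a b) = tr(b a b a)*tr(b a) - tr(a b) = z^3 - 3*z
tr(a b a b^-1 a b) = tr(a b a b a)*tr(b) - tr(a b a b a b) = x*y*z^2 - y^2*z - z^3 - x*y + 3*z
tr(b^-1 a b a b^-1 a) = tr(a b a b^-1 a)*tr(b) - tr(a b a b^-1 a b) = x^2*y^2*z - x*y^3 - 2*x*y*z^2 + y^2*z + z^3 + 2*x*y - 3*z
tr(a b a b^-1 a b^-2) = tr(b^-1 a b a b^-1 a)*tr(b) - tr(b^-1 a b a b^-1 a b) = x^2*y^3*z - x*y^4 - 2*x*y^2*z^2 - x^2*y*z + y^3*z + y*z^3 + 3*x*y^2 + x*z^2 - 3*y*z - x
tr(b a b^-1 a b^-3 a) = tr(a b a b^-1 a b^-2)*tr(b) - tr(a b a b^-1 a b^-1) = x^2*y^4*z - x*y^5 - 2*x*y^3*z^2 - 2*x^2*y^2*z + y^4*z + y^2*z^3 + 4*x*y^3 + 3*x*y*z^2 - 4*y^2*z - z^3 - 3*x*y + 3*z
tr(b^-1 a b^-3 a^-1 b a) = tr(b a b^-1 a b^-3)*tr(a) - tr(b a b^-1 a b^-3 a) = -x^2*y^4*z + x^3*y^3 + x*y^5 + 2*x*y^3*z^2 - y^4*z - y^2*z^3 - x^3*y - 4*x*y^3 - 2*x*y*z^2 + x^2*z + 4*y^2*z + z^3 + 2*x*y - 3*z
tr(b a^2 b^-1 a) = tr(a b a^2)*tr(b) - tr(a b a^2 b) = x^2*y*z - x*y^2 - x*z^2 + x
tr(a^-1 b a^2 b^-1) = tr(b a^2 b^-1)*tr(a) - tr(b a^2 b^-1 a) = -x^2*y*z + x^3 + x*y^2 + x*z^2 - 3*x
tr(b^-2 a^-1 b a^2) = tr(a^-1 b a^2 b^-1)*tr(b) - tr(a^-1 b a^2) = -x^2*y^2*z + x^3*y + x*y^3 + x*y*z^2 - 3*x*y - z
tr(a b^-3 a^-1 b a) = tr(b^-2 a^-1 b a^2)*tr(b) - tr(b^-2 a^-1 b a^2 b) = -x^2*y^3*z + x^3*y^2 + x*y^4 + x*y^2*z^2 + x^2*y*z - x^3 - 4*x*y^2 - x*z^2 - y*z + 3*x
tr(b^-2 a^-1 b a b^-2 a b^-1) = tr(b^-1 a b^-3 a^-1 b a)*tr(b) - tr(b^-1 a b^-3 a^-1 b a b) = -x^2*y^5*z + x^3*y^4 + x*y^6 + 2*x*y^4*z^2 + x^2*y^3*z - y^5*z - y^3*z^3 - 2*x^3*y^2 - 5*x*y^4 - 3*x*y^2*z^2 + 4*y^3*z + y*z^3 + x^3 + 6*x*y^2 + x*z^2 - 2*y*z - 3*x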